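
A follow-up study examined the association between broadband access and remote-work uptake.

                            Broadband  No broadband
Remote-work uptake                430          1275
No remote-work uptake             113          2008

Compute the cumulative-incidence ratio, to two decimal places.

Reading the table with exposure as columns: a = 430 (Broadband, case), b = 113 (Broadband, non-case), c = 1275 (No broadband, case), d = 2008.
Risk in exposed = 430/543 = 0.79190; risk in unexposed = 1275/3283 = 0.38836.
RR = 0.79190 / 0.38836 = 2.03906
The risk among the exposed is 2.04 times that among the unexposed.

2.04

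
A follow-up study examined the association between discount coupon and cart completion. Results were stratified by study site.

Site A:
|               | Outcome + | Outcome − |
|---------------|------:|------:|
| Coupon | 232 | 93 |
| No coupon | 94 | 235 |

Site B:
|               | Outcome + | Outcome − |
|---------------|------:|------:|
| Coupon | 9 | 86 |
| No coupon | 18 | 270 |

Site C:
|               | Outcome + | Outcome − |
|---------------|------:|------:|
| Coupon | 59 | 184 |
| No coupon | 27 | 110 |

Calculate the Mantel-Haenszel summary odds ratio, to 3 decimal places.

OR_MH = Σ(aᵢdᵢ/nᵢ) / Σ(bᵢcᵢ/nᵢ), where nᵢ is the stratum total.
Stratum 1 (Site A): n = 654; a·d/n = 232·235/654 = 83.3639; b·c/n = 93·94/654 = 13.3670
Stratum 2 (Site B): n = 383; a·d/n = 9·270/383 = 6.3446; b·c/n = 86·18/383 = 4.0418
Stratum 3 (Site C): n = 380; a·d/n = 59·110/380 = 17.0789; b·c/n = 184·27/380 = 13.0737
OR_MH = (83.3639 + 6.3446 + 17.0789) / (13.3670 + 4.0418 + 13.0737) = 106.7875 / 30.4824 = 3.50325

3.503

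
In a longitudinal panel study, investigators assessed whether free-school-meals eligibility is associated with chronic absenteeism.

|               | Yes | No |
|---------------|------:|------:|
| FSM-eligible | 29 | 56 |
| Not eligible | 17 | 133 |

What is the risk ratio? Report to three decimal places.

3.010

Cells: a = 29, b = 56, c = 17, d = 133.
Risk in exposed = 29/85 = 0.34118; risk in unexposed = 17/150 = 0.11333.
RR = 0.34118 / 0.11333 = 3.01038
The risk among the exposed is 3.01 times that among the unexposed.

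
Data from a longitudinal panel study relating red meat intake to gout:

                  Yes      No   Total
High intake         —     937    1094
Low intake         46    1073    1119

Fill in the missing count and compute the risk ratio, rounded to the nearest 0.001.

3.491

The missing cell is in the exposed row: 1094 − 937 = 157.
So a = 157, b = 937, c = 46, d = 1073.
RR = [a/(a+b)] / [c/(c+d)] = (157/1094) / (46/1119) = 0.14351/0.04111 = 3.49104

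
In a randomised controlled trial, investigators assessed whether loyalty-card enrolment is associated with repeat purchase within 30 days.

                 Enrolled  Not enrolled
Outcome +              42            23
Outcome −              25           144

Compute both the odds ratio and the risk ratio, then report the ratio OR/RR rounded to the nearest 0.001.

2.311

Reading the table with exposure as columns: a = 42 (Enrolled, case), b = 25 (Enrolled, non-case), c = 23 (Not enrolled, case), d = 144.
OR = (42·144)/(25·23) = 6048/575 = 10.51826
Risk in exposed = 42/67 = 0.62687; risk in unexposed = 23/167 = 0.13772; RR = 4.55159
OR/RR = 10.51826 / 4.55159 = 2.31090
The outcome is not rare, so the OR lies further from 1 than the RR.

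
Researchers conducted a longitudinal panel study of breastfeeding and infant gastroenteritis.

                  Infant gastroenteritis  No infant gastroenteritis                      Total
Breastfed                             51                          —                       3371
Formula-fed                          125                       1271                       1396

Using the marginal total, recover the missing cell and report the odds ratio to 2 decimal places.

0.16

The missing cell is in the exposed row: 3371 − 51 = 3320.
So a = 51, b = 3320, c = 125, d = 1271.
OR = (a·d)/(b·c) = (51 × 1271) / (3320 × 125) = 64821 / 415000 = 0.15620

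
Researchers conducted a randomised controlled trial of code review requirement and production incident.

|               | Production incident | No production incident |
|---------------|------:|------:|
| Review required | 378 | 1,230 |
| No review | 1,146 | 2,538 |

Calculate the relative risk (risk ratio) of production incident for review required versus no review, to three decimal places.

Cells: a = 378, b = 1230, c = 1146, d = 2538.
Risk in exposed = 378/1608 = 0.23507; risk in unexposed = 1146/3684 = 0.31107.
RR = 0.23507 / 0.31107 = 0.75568
The risk is 24% lower among the exposed than among the unexposed.

0.756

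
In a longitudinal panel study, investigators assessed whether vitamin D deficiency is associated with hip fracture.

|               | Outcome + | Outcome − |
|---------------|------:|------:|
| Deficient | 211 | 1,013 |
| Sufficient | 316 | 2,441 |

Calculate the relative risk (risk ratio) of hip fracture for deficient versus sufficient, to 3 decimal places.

Cells: a = 211, b = 1013, c = 316, d = 2441.
Risk in exposed = 211/1224 = 0.17239; risk in unexposed = 316/2757 = 0.11462.
RR = 0.17239 / 0.11462 = 1.50401
The risk among the exposed is 1.50 times that among the unexposed.

1.504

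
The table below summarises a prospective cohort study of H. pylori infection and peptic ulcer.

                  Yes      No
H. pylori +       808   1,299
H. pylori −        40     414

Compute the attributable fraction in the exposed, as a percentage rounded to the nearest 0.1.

Cells: a = 808, b = 1299, c = 40, d = 414.
Risk in exposed = 808/2107 = 0.38348; risk in unexposed = 40/454 = 0.08811.
RR = 0.38348/0.08811 = 4.35254
AR% = (RR − 1)/RR × 100 = (4.35254 − 1)/4.35254 × 100 = 77.0249%

77.0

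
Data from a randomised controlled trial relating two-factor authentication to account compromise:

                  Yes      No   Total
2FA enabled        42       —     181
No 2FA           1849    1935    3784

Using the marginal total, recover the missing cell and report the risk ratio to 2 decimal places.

The missing cell is in the exposed row: 181 − 42 = 139.
So a = 42, b = 139, c = 1849, d = 1935.
RR = [a/(a+b)] / [c/(c+d)] = (42/181) / (1849/3784) = 0.23204/0.48864 = 0.47488

0.47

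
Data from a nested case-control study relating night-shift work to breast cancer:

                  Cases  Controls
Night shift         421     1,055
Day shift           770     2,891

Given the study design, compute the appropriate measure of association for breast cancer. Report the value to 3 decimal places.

1.498

Cells: a = 421, b = 1055, c = 770, d = 2891.
This is a nested case-control study: participants were sampled on outcome status, so risks in the source population cannot be estimated directly — relative risk is not valid here. The odds ratio is the appropriate measure.
OR = (a·d)/(b·c) = (421 × 2891) / (1055 × 770) = 1217111 / 812350 = 1.49826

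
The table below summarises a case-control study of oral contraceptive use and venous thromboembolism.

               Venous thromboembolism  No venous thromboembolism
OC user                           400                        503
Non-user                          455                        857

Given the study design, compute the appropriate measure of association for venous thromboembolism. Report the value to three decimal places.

1.498

Cells: a = 400, b = 503, c = 455, d = 857.
This is a case-control study: participants were sampled on outcome status, so risks in the source population cannot be estimated directly — relative risk is not valid here. The odds ratio is the appropriate measure.
OR = (a·d)/(b·c) = (400 × 857) / (503 × 455) = 342800 / 228865 = 1.49783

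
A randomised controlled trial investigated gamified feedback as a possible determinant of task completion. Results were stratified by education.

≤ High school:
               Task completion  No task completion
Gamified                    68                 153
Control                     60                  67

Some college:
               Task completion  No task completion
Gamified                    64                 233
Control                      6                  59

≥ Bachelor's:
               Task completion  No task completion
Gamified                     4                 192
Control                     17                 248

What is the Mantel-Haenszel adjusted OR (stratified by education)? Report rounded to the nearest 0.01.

0.69

OR_MH = Σ(aᵢdᵢ/nᵢ) / Σ(bᵢcᵢ/nᵢ), where nᵢ is the stratum total.
Stratum 1 (≤ High school): n = 348; a·d/n = 68·67/348 = 13.0920; b·c/n = 153·60/348 = 26.3793
Stratum 2 (Some college): n = 362; a·d/n = 64·59/362 = 10.4309; b·c/n = 233·6/362 = 3.8619
Stratum 3 (≥ Bachelor's): n = 461; a·d/n = 4·248/461 = 2.1518; b·c/n = 192·17/461 = 7.0803
OR_MH = (13.0920 + 10.4309 + 2.1518) / (26.3793 + 3.8619 + 7.0803) = 25.6747 / 37.3214 = 0.68794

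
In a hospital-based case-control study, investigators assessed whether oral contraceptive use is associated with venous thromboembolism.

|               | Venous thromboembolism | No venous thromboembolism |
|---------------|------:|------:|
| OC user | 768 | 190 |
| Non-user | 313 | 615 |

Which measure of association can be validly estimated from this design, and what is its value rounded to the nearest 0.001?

Cells: a = 768, b = 190, c = 313, d = 615.
This is a hospital-based case-control study: participants were sampled on outcome status, so risks in the source population cannot be estimated directly — relative risk is not valid here. The odds ratio is the appropriate measure.
OR = (a·d)/(b·c) = (768 × 615) / (190 × 313) = 472320 / 59470 = 7.94216

7.942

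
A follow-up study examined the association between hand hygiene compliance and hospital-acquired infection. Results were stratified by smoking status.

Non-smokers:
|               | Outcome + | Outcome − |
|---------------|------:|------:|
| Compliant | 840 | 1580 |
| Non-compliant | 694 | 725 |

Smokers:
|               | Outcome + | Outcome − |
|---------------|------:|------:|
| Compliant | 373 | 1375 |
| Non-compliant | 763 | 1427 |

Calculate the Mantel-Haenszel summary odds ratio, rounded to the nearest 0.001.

OR_MH = Σ(aᵢdᵢ/nᵢ) / Σ(bᵢcᵢ/nᵢ), where nᵢ is the stratum total.
Stratum 1 (Non-smokers): n = 3839; a·d/n = 840·725/3839 = 158.6351; b·c/n = 1580·694/3839 = 285.6265
Stratum 2 (Smokers): n = 3938; a·d/n = 373·1427/3938 = 135.1628; b·c/n = 1375·763/3938 = 266.4106
OR_MH = (158.6351 + 135.1628) / (285.6265 + 266.4106) = 293.7978 / 552.0371 = 0.53221

0.532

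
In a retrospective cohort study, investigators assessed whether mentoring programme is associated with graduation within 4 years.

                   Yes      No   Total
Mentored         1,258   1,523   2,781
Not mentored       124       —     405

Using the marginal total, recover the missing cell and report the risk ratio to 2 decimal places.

The missing cell is in the unexposed row: 405 − 124 = 281.
So a = 1258, b = 1523, c = 124, d = 281.
RR = [a/(a+b)] / [c/(c+d)] = (1258/2781) / (124/405) = 0.45236/0.30617 = 1.47745

1.48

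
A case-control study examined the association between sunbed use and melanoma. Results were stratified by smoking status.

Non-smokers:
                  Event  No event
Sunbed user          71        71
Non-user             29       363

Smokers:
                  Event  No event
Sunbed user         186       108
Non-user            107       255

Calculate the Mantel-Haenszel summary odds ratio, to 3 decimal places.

5.615

OR_MH = Σ(aᵢdᵢ/nᵢ) / Σ(bᵢcᵢ/nᵢ), where nᵢ is the stratum total.
Stratum 1 (Non-smokers): n = 534; a·d/n = 71·363/534 = 48.2640; b·c/n = 71·29/534 = 3.8558
Stratum 2 (Smokers): n = 656; a·d/n = 186·255/656 = 72.3018; b·c/n = 108·107/656 = 17.6159
OR_MH = (48.2640 + 72.3018) / (3.8558 + 17.6159) = 120.5659 / 21.4717 = 5.61512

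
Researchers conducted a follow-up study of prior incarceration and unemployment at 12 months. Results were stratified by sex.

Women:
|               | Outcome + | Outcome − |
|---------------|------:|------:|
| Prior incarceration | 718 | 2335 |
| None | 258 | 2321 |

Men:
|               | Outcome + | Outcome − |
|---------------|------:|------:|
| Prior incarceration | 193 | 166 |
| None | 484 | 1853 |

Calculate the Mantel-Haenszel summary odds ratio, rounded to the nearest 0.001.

OR_MH = Σ(aᵢdᵢ/nᵢ) / Σ(bᵢcᵢ/nᵢ), where nᵢ is the stratum total.
Stratum 1 (Women): n = 5632; a·d/n = 718·2321/5632 = 295.8945; b·c/n = 2335·258/5632 = 106.9656
Stratum 2 (Men): n = 2696; a·d/n = 193·1853/2696 = 132.6517; b·c/n = 166·484/2696 = 29.8012
OR_MH = (295.8945 + 132.6517) / (106.9656 + 29.8012) = 428.5462 / 136.7667 = 3.13341

3.133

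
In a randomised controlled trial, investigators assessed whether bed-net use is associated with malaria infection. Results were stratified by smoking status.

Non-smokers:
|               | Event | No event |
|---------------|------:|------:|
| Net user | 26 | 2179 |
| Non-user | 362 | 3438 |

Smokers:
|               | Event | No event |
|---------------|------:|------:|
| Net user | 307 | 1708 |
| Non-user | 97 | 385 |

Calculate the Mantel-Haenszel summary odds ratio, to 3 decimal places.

0.315

OR_MH = Σ(aᵢdᵢ/nᵢ) / Σ(bᵢcᵢ/nᵢ), where nᵢ is the stratum total.
Stratum 1 (Non-smokers): n = 6005; a·d/n = 26·3438/6005 = 14.8856; b·c/n = 2179·362/6005 = 131.3569
Stratum 2 (Smokers): n = 2497; a·d/n = 307·385/2497 = 47.3348; b·c/n = 1708·97/2497 = 66.3500
OR_MH = (14.8856 + 47.3348) / (131.3569 + 66.3500) = 62.2204 / 197.7069 = 0.31471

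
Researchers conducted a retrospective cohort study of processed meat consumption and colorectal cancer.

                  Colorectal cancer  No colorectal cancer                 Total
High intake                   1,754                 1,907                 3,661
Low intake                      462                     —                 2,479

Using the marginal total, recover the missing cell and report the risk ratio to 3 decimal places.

The missing cell is in the unexposed row: 2479 − 462 = 2017.
So a = 1754, b = 1907, c = 462, d = 2017.
RR = [a/(a+b)] / [c/(c+d)] = (1754/3661) / (462/2479) = 0.47910/0.18637 = 2.57078

2.571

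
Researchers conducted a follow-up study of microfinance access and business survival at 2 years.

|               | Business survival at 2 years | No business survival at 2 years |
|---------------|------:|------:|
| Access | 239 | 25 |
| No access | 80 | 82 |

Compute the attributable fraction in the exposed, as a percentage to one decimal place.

45.5

Cells: a = 239, b = 25, c = 80, d = 82.
Risk in exposed = 239/264 = 0.90530; risk in unexposed = 80/162 = 0.49383.
RR = 0.90530/0.49383 = 1.83324
AR% = (RR − 1)/RR × 100 = (1.83324 − 1)/1.83324 × 100 = 45.4517%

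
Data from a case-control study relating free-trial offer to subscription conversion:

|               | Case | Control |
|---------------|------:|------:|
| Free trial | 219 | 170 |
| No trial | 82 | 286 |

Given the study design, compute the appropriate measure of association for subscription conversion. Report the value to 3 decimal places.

4.493

Cells: a = 219, b = 170, c = 82, d = 286.
This is a case-control study: participants were sampled on outcome status, so risks in the source population cannot be estimated directly — relative risk is not valid here. The odds ratio is the appropriate measure.
OR = (a·d)/(b·c) = (219 × 286) / (170 × 82) = 62634 / 13940 = 4.49311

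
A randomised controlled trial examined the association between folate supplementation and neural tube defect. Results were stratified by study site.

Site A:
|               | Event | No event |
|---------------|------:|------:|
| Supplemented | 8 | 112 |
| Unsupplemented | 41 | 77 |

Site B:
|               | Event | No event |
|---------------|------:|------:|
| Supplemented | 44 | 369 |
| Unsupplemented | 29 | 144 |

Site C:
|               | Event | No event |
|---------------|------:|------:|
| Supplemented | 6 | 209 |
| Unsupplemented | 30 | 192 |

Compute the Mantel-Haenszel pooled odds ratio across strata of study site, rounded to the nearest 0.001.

0.309

OR_MH = Σ(aᵢdᵢ/nᵢ) / Σ(bᵢcᵢ/nᵢ), where nᵢ is the stratum total.
Stratum 1 (Site A): n = 238; a·d/n = 8·77/238 = 2.5882; b·c/n = 112·41/238 = 19.2941
Stratum 2 (Site B): n = 586; a·d/n = 44·144/586 = 10.8123; b·c/n = 369·29/586 = 18.2611
Stratum 3 (Site C): n = 437; a·d/n = 6·192/437 = 2.6362; b·c/n = 209·30/437 = 14.3478
OR_MH = (2.5882 + 10.8123 + 2.6362) / (19.2941 + 18.2611 + 14.3478) = 16.0367 / 51.9030 = 0.30897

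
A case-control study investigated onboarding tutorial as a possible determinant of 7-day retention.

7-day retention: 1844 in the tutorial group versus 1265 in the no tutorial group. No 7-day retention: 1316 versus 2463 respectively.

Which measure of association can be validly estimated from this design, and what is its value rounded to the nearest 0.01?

From the description: a = 1844, b = 1316, c = 1265, d = 2463.
This is a case-control study: participants were sampled on outcome status, so risks in the source population cannot be estimated directly — relative risk is not valid here. The odds ratio is the appropriate measure.
OR = (a·d)/(b·c) = (1844 × 2463) / (1316 × 1265) = 4541772 / 1664740 = 2.72822

2.73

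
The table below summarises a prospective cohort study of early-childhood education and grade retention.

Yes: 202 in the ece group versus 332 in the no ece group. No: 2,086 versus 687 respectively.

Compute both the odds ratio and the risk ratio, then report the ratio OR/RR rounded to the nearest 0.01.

0.74

From the description: a = 202, b = 2086, c = 332, d = 687.
OR = (202·687)/(2086·332) = 138774/692552 = 0.20038
Risk in exposed = 202/2288 = 0.08829; risk in unexposed = 332/1019 = 0.32581; RR = 0.27098
OR/RR = 0.20038 / 0.27098 = 0.73948
The outcome is not rare, so the OR lies further from 1 than the RR.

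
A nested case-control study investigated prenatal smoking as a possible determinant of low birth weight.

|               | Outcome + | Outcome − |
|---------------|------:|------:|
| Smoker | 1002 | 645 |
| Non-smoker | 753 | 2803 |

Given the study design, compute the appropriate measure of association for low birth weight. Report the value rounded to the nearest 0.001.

5.783

Cells: a = 1002, b = 645, c = 753, d = 2803.
This is a nested case-control study: participants were sampled on outcome status, so risks in the source population cannot be estimated directly — relative risk is not valid here. The odds ratio is the appropriate measure.
OR = (a·d)/(b·c) = (1002 × 2803) / (645 × 753) = 2808606 / 485685 = 5.78277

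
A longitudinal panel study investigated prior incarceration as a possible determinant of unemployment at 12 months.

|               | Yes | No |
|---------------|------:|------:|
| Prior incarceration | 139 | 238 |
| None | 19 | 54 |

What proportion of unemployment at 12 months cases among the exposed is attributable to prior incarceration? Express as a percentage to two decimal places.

Cells: a = 139, b = 238, c = 19, d = 54.
Risk in exposed = 139/377 = 0.36870; risk in unexposed = 19/73 = 0.26027.
RR = 0.36870/0.26027 = 1.41659
AR% = (RR − 1)/RR × 100 = (1.41659 − 1)/1.41659 × 100 = 29.4077%

29.41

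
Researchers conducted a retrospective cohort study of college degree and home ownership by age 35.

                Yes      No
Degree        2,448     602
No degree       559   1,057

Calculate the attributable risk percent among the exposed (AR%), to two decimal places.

56.90

Cells: a = 2448, b = 602, c = 559, d = 1057.
Risk in exposed = 2448/3050 = 0.80262; risk in unexposed = 559/1616 = 0.34592.
RR = 0.80262/0.34592 = 2.32028
AR% = (RR − 1)/RR × 100 = (2.32028 − 1)/2.32028 × 100 = 56.9018%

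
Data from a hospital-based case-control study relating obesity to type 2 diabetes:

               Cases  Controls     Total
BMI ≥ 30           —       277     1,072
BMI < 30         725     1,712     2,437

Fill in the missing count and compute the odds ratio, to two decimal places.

6.78

The missing cell is in the exposed row: 1072 − 277 = 795.
So a = 795, b = 277, c = 725, d = 1712.
OR = (a·d)/(b·c) = (795 × 1712) / (277 × 725) = 1361040 / 200825 = 6.77724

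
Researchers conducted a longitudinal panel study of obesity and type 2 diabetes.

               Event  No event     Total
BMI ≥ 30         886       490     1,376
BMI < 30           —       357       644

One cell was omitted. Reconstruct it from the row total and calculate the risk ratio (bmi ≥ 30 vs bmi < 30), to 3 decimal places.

The missing cell is in the unexposed row: 644 − 357 = 287.
So a = 886, b = 490, c = 287, d = 357.
RR = [a/(a+b)] / [c/(c+d)] = (886/1376) / (287/644) = 0.64390/0.44565 = 1.44484

1.445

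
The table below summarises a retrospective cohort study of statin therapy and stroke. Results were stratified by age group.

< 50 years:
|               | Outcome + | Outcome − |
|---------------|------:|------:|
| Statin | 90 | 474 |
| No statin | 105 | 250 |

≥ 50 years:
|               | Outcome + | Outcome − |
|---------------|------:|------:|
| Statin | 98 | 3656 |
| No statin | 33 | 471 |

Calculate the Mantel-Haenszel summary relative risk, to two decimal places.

RR_MH = Σ(aᵢ·n₀ᵢ/nᵢ) / Σ(cᵢ·n₁ᵢ/nᵢ), with n₁ᵢ = aᵢ+bᵢ (exposed), n₀ᵢ = cᵢ+dᵢ (unexposed), nᵢ = n₁ᵢ+n₀ᵢ.
Stratum 1 (< 50 years): n₁ = 564, n₀ = 355, n = 919; a·n₀/n = 90·355/919 = 34.7661; c·n₁/n = 105·564/919 = 64.4396
Stratum 2 (≥ 50 years): n₁ = 3754, n₀ = 504, n = 4258; a·n₀/n = 98·504/4258 = 11.5998; c·n₁/n = 33·3754/4258 = 29.0939
RR_MH = (34.7661 + 11.5998) / (64.4396 + 29.0939) = 46.3659 / 93.5335 = 0.49571

0.50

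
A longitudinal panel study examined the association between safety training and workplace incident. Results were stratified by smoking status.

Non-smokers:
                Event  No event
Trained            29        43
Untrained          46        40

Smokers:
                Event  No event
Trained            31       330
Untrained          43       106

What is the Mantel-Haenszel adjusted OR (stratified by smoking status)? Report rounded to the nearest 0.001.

0.342

OR_MH = Σ(aᵢdᵢ/nᵢ) / Σ(bᵢcᵢ/nᵢ), where nᵢ is the stratum total.
Stratum 1 (Non-smokers): n = 158; a·d/n = 29·40/158 = 7.3418; b·c/n = 43·46/158 = 12.5190
Stratum 2 (Smokers): n = 510; a·d/n = 31·106/510 = 6.4431; b·c/n = 330·43/510 = 27.8235
OR_MH = (7.3418 + 6.4431) / (12.5190 + 27.8235) = 13.7849 / 40.3425 = 0.34170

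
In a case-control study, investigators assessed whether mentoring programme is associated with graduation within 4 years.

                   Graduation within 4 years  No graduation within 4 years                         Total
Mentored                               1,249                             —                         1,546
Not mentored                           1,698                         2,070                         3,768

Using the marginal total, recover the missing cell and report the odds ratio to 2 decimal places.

5.13

The missing cell is in the exposed row: 1546 − 1249 = 297.
So a = 1249, b = 297, c = 1698, d = 2070.
OR = (a·d)/(b·c) = (1249 × 2070) / (297 × 1698) = 2585430 / 504306 = 5.12671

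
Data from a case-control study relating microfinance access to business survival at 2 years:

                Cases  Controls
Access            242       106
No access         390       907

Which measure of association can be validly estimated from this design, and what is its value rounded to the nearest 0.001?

Cells: a = 242, b = 106, c = 390, d = 907.
This is a case-control study: participants were sampled on outcome status, so risks in the source population cannot be estimated directly — relative risk is not valid here. The odds ratio is the appropriate measure.
OR = (a·d)/(b·c) = (242 × 907) / (106 × 390) = 219494 / 41340 = 5.30948

5.309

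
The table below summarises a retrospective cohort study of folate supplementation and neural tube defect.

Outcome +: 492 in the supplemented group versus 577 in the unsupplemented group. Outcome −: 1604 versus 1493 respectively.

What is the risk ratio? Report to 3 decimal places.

0.842

From the description: a = 492, b = 1604, c = 577, d = 1493.
Risk in exposed = 492/2096 = 0.23473; risk in unexposed = 577/2070 = 0.27874.
RR = 0.23473 / 0.27874 = 0.84211
The risk is 16% lower among the exposed than among the unexposed.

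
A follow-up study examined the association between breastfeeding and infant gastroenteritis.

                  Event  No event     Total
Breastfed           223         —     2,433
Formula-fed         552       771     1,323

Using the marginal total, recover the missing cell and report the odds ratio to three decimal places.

The missing cell is in the exposed row: 2433 − 223 = 2210.
So a = 223, b = 2210, c = 552, d = 771.
OR = (a·d)/(b·c) = (223 × 771) / (2210 × 552) = 171933 / 1219920 = 0.14094

0.141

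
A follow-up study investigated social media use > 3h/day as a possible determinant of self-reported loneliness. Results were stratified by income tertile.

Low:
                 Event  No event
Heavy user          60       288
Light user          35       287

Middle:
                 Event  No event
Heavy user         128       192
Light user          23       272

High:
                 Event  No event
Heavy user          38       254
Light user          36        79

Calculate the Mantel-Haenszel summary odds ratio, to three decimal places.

2.007

OR_MH = Σ(aᵢdᵢ/nᵢ) / Σ(bᵢcᵢ/nᵢ), where nᵢ is the stratum total.
Stratum 1 (Low): n = 670; a·d/n = 60·287/670 = 25.7015; b·c/n = 288·35/670 = 15.0448
Stratum 2 (Middle): n = 615; a·d/n = 128·272/615 = 56.6114; b·c/n = 192·23/615 = 7.1805
Stratum 3 (High): n = 407; a·d/n = 38·79/407 = 7.3759; b·c/n = 254·36/407 = 22.4668
OR_MH = (25.7015 + 56.6114 + 7.3759) / (15.0448 + 7.1805 + 22.4668) = 89.6888 / 44.6921 = 2.00682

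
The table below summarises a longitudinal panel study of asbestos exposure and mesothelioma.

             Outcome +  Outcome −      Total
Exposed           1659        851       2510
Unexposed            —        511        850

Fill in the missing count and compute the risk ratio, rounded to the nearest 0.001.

1.657

The missing cell is in the unexposed row: 850 − 511 = 339.
So a = 1659, b = 851, c = 339, d = 511.
RR = [a/(a+b)] / [c/(c+d)] = (1659/2510) / (339/850) = 0.66096/0.39882 = 1.65726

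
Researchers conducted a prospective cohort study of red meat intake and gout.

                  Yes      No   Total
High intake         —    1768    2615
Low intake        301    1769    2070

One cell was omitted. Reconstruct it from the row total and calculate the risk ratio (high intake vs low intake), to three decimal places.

2.227

The missing cell is in the exposed row: 2615 − 1768 = 847.
So a = 847, b = 1768, c = 301, d = 1769.
RR = [a/(a+b)] / [c/(c+d)] = (847/2615) / (301/2070) = 0.32390/0.14541 = 2.22749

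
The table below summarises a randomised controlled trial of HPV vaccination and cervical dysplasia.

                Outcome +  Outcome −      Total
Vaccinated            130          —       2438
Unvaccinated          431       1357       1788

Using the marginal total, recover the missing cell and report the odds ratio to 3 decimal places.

0.177

The missing cell is in the exposed row: 2438 − 130 = 2308.
So a = 130, b = 2308, c = 431, d = 1357.
OR = (a·d)/(b·c) = (130 × 1357) / (2308 × 431) = 176410 / 994748 = 0.17734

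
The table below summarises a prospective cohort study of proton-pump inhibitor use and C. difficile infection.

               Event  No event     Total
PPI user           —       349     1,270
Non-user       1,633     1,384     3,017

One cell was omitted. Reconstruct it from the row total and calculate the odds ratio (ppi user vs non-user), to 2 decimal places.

2.24

The missing cell is in the exposed row: 1270 − 349 = 921.
So a = 921, b = 349, c = 1633, d = 1384.
OR = (a·d)/(b·c) = (921 × 1384) / (349 × 1633) = 1274664 / 569917 = 2.23658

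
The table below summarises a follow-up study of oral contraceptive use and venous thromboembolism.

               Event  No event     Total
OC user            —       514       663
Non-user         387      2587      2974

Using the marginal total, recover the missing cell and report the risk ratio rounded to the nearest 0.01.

The missing cell is in the exposed row: 663 − 514 = 149.
So a = 149, b = 514, c = 387, d = 2587.
RR = [a/(a+b)] / [c/(c+d)] = (149/663) / (387/2974) = 0.22474/0.13013 = 1.72704

1.73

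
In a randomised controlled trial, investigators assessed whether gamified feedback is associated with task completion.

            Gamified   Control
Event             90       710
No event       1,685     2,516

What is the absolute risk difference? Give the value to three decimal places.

-0.169

Reading the table with exposure as columns: a = 90 (Gamified, case), b = 1685 (Gamified, non-case), c = 710 (Control, case), d = 2516.
Risk in exposed = 90/1775 = 0.050704; risk in unexposed = 710/3226 = 0.220087.
Risk difference = 0.050704 − 0.220087 = -0.169383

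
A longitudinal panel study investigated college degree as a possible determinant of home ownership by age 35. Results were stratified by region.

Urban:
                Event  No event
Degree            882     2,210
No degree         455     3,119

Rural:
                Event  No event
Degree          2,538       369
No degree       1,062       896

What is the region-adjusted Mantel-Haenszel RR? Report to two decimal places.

1.77

RR_MH = Σ(aᵢ·n₀ᵢ/nᵢ) / Σ(cᵢ·n₁ᵢ/nᵢ), with n₁ᵢ = aᵢ+bᵢ (exposed), n₀ᵢ = cᵢ+dᵢ (unexposed), nᵢ = n₁ᵢ+n₀ᵢ.
Stratum 1 (Urban): n₁ = 3092, n₀ = 3574, n = 6666; a·n₀/n = 882·3574/6666 = 472.8875; c·n₁/n = 455·3092/6666 = 211.0501
Stratum 2 (Rural): n₁ = 2907, n₀ = 1958, n = 4865; a·n₀/n = 2538·1958/4865 = 1021.4602; c·n₁/n = 1062·2907/4865 = 634.5805
RR_MH = (472.8875 + 1021.4602) / (211.0501 + 634.5805) = 1494.3477 / 845.6306 = 1.76714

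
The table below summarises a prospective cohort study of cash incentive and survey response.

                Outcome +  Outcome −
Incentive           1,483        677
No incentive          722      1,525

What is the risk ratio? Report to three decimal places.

2.137

Cells: a = 1483, b = 677, c = 722, d = 1525.
Risk in exposed = 1483/2160 = 0.68657; risk in unexposed = 722/2247 = 0.32132.
RR = 0.68657 / 0.32132 = 2.13675
The risk among the exposed is 2.14 times that among the unexposed.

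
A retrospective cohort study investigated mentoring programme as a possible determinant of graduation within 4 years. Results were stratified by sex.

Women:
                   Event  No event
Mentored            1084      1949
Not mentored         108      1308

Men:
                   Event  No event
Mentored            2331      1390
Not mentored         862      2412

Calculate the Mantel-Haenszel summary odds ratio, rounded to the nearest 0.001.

5.135

OR_MH = Σ(aᵢdᵢ/nᵢ) / Σ(bᵢcᵢ/nᵢ), where nᵢ is the stratum total.
Stratum 1 (Women): n = 4449; a·d/n = 1084·1308/4449 = 318.6945; b·c/n = 1949·108/4449 = 47.3122
Stratum 2 (Men): n = 6995; a·d/n = 2331·2412/6995 = 803.7701; b·c/n = 1390·862/6995 = 171.2909
OR_MH = (318.6945 + 803.7701) / (47.3122 + 171.2909) = 1122.4647 / 218.6031 = 5.13471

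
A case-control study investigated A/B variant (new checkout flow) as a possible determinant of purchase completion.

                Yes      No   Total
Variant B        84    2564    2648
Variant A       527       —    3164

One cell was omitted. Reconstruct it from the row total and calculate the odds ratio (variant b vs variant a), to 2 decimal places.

The missing cell is in the unexposed row: 3164 − 527 = 2637.
So a = 84, b = 2564, c = 527, d = 2637.
OR = (a·d)/(b·c) = (84 × 2637) / (2564 × 527) = 221508 / 1351228 = 0.16393

0.16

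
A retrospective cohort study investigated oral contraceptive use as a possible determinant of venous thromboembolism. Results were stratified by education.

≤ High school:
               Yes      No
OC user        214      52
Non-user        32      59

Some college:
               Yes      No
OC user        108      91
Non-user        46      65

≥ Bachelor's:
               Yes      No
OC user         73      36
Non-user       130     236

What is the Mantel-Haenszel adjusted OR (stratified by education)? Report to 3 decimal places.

3.365

OR_MH = Σ(aᵢdᵢ/nᵢ) / Σ(bᵢcᵢ/nᵢ), where nᵢ is the stratum total.
Stratum 1 (≤ High school): n = 357; a·d/n = 214·59/357 = 35.3669; b·c/n = 52·32/357 = 4.6611
Stratum 2 (Some college): n = 310; a·d/n = 108·65/310 = 22.6452; b·c/n = 91·46/310 = 13.5032
Stratum 3 (≥ Bachelor's): n = 475; a·d/n = 73·236/475 = 36.2695; b·c/n = 36·130/475 = 9.8526
OR_MH = (35.3669 + 22.6452 + 36.2695) / (4.6611 + 13.5032 + 9.8526) = 94.2816 / 28.0169 = 3.36517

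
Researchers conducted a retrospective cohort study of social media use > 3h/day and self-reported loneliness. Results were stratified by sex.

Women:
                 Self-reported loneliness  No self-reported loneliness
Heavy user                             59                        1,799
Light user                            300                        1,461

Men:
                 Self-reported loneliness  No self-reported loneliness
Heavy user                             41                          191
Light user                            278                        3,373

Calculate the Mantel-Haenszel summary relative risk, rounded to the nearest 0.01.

0.39

RR_MH = Σ(aᵢ·n₀ᵢ/nᵢ) / Σ(cᵢ·n₁ᵢ/nᵢ), with n₁ᵢ = aᵢ+bᵢ (exposed), n₀ᵢ = cᵢ+dᵢ (unexposed), nᵢ = n₁ᵢ+n₀ᵢ.
Stratum 1 (Women): n₁ = 1858, n₀ = 1761, n = 3619; a·n₀/n = 59·1761/3619 = 28.7093; c·n₁/n = 300·1858/3619 = 154.0204
Stratum 2 (Men): n₁ = 232, n₀ = 3651, n = 3883; a·n₀/n = 41·3651/3883 = 38.5503; c·n₁/n = 278·232/3883 = 16.6098
RR_MH = (28.7093 + 38.5503) / (154.0204 + 16.6098) = 67.2597 / 170.6303 = 0.39418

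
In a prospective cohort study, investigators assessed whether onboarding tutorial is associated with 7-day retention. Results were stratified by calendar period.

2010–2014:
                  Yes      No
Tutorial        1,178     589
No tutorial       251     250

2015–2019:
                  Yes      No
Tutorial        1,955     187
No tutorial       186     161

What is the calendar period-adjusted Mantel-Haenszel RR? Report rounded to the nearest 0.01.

1.50

RR_MH = Σ(aᵢ·n₀ᵢ/nᵢ) / Σ(cᵢ·n₁ᵢ/nᵢ), with n₁ᵢ = aᵢ+bᵢ (exposed), n₀ᵢ = cᵢ+dᵢ (unexposed), nᵢ = n₁ᵢ+n₀ᵢ.
Stratum 1 (2010–2014): n₁ = 1767, n₀ = 501, n = 2268; a·n₀/n = 1178·501/2268 = 260.2196; c·n₁/n = 251·1767/2268 = 195.5542
Stratum 2 (2015–2019): n₁ = 2142, n₀ = 347, n = 2489; a·n₀/n = 1955·347/2489 = 272.5532; c·n₁/n = 186·2142/2489 = 160.0691
RR_MH = (260.2196 + 272.5532) / (195.5542 + 160.0691) = 532.7728 / 355.6233 = 1.49814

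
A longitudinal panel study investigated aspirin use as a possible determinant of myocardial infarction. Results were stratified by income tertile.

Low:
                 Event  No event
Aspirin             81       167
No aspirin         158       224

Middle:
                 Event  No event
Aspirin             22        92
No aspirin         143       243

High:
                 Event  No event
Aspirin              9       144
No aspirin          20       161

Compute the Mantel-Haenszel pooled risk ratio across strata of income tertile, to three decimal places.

0.683

RR_MH = Σ(aᵢ·n₀ᵢ/nᵢ) / Σ(cᵢ·n₁ᵢ/nᵢ), with n₁ᵢ = aᵢ+bᵢ (exposed), n₀ᵢ = cᵢ+dᵢ (unexposed), nᵢ = n₁ᵢ+n₀ᵢ.
Stratum 1 (Low): n₁ = 248, n₀ = 382, n = 630; a·n₀/n = 81·382/630 = 49.1143; c·n₁/n = 158·248/630 = 62.1968
Stratum 2 (Middle): n₁ = 114, n₀ = 386, n = 500; a·n₀/n = 22·386/500 = 16.9840; c·n₁/n = 143·114/500 = 32.6040
Stratum 3 (High): n₁ = 153, n₀ = 181, n = 334; a·n₀/n = 9·181/334 = 4.8772; c·n₁/n = 20·153/334 = 9.1617
RR_MH = (49.1143 + 16.9840 + 4.8772) / (62.1968 + 32.6040 + 9.1617) = 70.9755 / 103.9625 = 0.68270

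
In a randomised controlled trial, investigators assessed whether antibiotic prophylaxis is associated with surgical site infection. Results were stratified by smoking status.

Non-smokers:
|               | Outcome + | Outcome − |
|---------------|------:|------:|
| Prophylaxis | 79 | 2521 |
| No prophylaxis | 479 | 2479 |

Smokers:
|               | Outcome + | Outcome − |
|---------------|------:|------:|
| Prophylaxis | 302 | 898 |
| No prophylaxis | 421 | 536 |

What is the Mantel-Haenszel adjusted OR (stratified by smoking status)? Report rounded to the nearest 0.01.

0.28

OR_MH = Σ(aᵢdᵢ/nᵢ) / Σ(bᵢcᵢ/nᵢ), where nᵢ is the stratum total.
Stratum 1 (Non-smokers): n = 5558; a·d/n = 79·2479/5558 = 35.2359; b·c/n = 2521·479/5558 = 217.2650
Stratum 2 (Smokers): n = 2157; a·d/n = 302·536/2157 = 75.0450; b·c/n = 898·421/2157 = 175.2703
OR_MH = (35.2359 + 75.0450) / (217.2650 + 175.2703) = 110.2808 / 392.5353 = 0.28095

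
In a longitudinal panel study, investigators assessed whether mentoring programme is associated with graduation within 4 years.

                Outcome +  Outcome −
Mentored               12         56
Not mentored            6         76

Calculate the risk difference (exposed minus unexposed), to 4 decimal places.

Cells: a = 12, b = 56, c = 6, d = 76.
Risk in exposed = 12/68 = 0.176471; risk in unexposed = 6/82 = 0.073171.
Risk difference = 0.176471 − 0.073171 = 0.103300

0.1033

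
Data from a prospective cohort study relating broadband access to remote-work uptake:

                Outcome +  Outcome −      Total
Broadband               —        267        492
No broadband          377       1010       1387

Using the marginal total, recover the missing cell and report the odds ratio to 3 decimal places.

The missing cell is in the exposed row: 492 − 267 = 225.
So a = 225, b = 267, c = 377, d = 1010.
OR = (a·d)/(b·c) = (225 × 1010) / (267 × 377) = 227250 / 100659 = 2.25762

2.258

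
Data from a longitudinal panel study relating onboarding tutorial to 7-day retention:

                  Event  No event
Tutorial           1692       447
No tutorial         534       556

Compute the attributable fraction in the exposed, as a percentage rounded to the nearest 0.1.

Cells: a = 1692, b = 447, c = 534, d = 556.
Risk in exposed = 1692/2139 = 0.79102; risk in unexposed = 534/1090 = 0.48991.
RR = 0.79102/0.48991 = 1.61464
AR% = (RR − 1)/RR × 100 = (1.61464 − 1)/1.61464 × 100 = 38.0666%

38.1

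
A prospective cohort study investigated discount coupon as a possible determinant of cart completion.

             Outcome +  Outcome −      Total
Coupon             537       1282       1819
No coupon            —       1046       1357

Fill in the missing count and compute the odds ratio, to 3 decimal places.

The missing cell is in the unexposed row: 1357 − 1046 = 311.
So a = 537, b = 1282, c = 311, d = 1046.
OR = (a·d)/(b·c) = (537 × 1046) / (1282 × 311) = 561702 / 398702 = 1.40883

1.409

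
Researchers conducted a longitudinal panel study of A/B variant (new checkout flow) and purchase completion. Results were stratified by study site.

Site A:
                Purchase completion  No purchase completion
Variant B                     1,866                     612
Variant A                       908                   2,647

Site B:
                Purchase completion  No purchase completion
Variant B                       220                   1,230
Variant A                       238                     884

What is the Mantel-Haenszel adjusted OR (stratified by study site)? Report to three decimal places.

4.343

OR_MH = Σ(aᵢdᵢ/nᵢ) / Σ(bᵢcᵢ/nᵢ), where nᵢ is the stratum total.
Stratum 1 (Site A): n = 6033; a·d/n = 1866·2647/6033 = 818.7141; b·c/n = 612·908/6033 = 92.1094
Stratum 2 (Site B): n = 2572; a·d/n = 220·884/2572 = 75.6143; b·c/n = 1230·238/2572 = 113.8180
OR_MH = (818.7141 + 75.6143) / (92.1094 + 113.8180) = 894.3284 / 205.9274 = 4.34293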